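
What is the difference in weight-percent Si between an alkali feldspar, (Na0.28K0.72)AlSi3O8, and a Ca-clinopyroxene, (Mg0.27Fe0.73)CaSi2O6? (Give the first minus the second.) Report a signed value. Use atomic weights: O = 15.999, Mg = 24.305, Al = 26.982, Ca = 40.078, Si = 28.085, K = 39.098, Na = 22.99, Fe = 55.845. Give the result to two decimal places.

7.32 percentage points

First mineral: 84.255 g Si in 273.817 g formula = 30.77 wt% Si.
Second mineral: 56.170 g Si in 239.571 g formula = 23.45 wt% Si.
30.77% − 23.45% gives a difference of 7.32 percentage points.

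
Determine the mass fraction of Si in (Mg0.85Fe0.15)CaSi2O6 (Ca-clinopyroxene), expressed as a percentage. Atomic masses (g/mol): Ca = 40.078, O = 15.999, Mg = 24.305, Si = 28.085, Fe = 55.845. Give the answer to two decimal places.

25.38 mass %

Formula mass = 0.85·24.305 + 0.15·55.845 + 1·40.078 + 2·28.085 + 6·15.999 = 221.278 g/mol, of which 56.170 g is Si.
So Si makes up 56.170/221.278 = 0.2538 of the mass, i.e. 25.38%.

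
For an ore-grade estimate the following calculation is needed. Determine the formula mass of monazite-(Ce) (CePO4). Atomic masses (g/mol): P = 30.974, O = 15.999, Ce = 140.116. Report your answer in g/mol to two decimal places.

235.09 g/mol

The formula mass is the sum 1(140.116) + 1(30.974) + 4(15.999).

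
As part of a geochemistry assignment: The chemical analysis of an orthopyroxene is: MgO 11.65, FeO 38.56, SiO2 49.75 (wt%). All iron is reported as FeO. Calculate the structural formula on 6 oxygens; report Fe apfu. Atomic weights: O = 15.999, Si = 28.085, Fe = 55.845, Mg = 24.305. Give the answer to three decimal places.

1.298 Fe apfu

MgO: 11.65/40.304 = 0.28905 mol → 0.28905 mol Mg, 0.28905 mol O.
FeO: 38.56/71.844 = 0.53672 mol → 0.53672 mol Fe, 0.53672 mol O.
SiO2: 49.75/60.083 = 0.82802 mol → 0.82802 mol Si, 1.65604 mol O.
Total oxygen = 2.48181 mol. Normalization factor = 6/2.48181 = 2.41759.
Fe per 6 O = 0.53672 × 2.41759 = 1.298.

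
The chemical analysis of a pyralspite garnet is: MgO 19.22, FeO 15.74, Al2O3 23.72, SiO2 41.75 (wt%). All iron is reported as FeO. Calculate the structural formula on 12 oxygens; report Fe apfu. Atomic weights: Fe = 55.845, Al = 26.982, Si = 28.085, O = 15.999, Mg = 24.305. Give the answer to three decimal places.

0.944 Fe apfu

19.22 wt% MgO ÷ 40.304 g/mol = 0.47688 mol, giving 0.47688 Mg and 0.47688 O.
15.74 wt% FeO ÷ 71.844 g/mol = 0.21909 mol, giving 0.21909 Fe and 0.21909 O.
23.72 wt% Al2O3 ÷ 101.961 g/mol = 0.23264 mol, giving 0.46528 Al and 0.69792 O.
41.75 wt% SiO2 ÷ 60.083 g/mol = 0.69487 mol, giving 0.69487 Si and 1.38974 O.
Oxygen sums to 2.78363; scaling by 12/2.78363 = 4.31092 puts the formula on 12 O.
Fe: 0.21909 × 4.31092 = 0.944 atoms per formula unit.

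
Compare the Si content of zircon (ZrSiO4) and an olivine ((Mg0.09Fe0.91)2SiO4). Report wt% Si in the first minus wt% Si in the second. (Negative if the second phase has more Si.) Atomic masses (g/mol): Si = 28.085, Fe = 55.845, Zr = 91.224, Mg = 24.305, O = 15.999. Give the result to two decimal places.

1.14 percentage points

Si in ZrSiO4: molar mass 183.305 g/mol; 1×28.085 = 28.085 g → 15.32 wt%.
Si in (Mg0.09Fe0.91)2SiO4: molar mass 198.094 g/mol; 1×28.085 = 28.085 g → 14.18 wt%.
Difference = 15.32 − 14.18 = 1.14 percentage points.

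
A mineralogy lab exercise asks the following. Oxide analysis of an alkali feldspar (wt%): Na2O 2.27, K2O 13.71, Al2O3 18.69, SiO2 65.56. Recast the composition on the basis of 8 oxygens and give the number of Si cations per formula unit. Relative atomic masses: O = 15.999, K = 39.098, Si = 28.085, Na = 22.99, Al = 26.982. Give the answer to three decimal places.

Na2O (M=61.979): mol = 0.03663; Na = 0.07326, O = 0.03663.
K2O (M=94.195): mol = 0.14555; K = 0.29110, O = 0.14555.
Al2O3 (M=101.961): mol = 0.18331; Al = 0.36662, O = 0.54993.
SiO2 (M=60.083): mol = 1.09116; Si = 1.09116, O = 2.18232.
ΣO = 2.91443; factor = 8/ΣO = 2.74496.
Si apfu = 1.09116 × 2.74496 = 2.995.

2.995 Si apfu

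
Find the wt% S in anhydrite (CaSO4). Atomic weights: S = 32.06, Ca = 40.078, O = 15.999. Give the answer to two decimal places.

Molar mass of CaSO4: 1·40.078 + 1·32.06 + 4·15.999 = 136.134 g/mol.
Mass of S per formula unit: 1 × 32.06 = 32.060 g.
Weight fraction S = 32.060 / 136.134 = 0.2355.

23.55 mass %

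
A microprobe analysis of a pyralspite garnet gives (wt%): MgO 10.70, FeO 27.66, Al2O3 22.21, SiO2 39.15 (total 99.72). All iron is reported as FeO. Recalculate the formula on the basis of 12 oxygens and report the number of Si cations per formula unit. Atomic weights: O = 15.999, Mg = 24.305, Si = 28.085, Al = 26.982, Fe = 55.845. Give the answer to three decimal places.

2.999 Si apfu

MgO: 10.70/40.304 = 0.26548 mol → 0.26548 mol Mg, 0.26548 mol O.
FeO: 27.66/71.844 = 0.38500 mol → 0.38500 mol Fe, 0.38500 mol O.
Al2O3: 22.21/101.961 = 0.21783 mol → 0.43566 mol Al, 0.65349 mol O.
SiO2: 39.15/60.083 = 0.65160 mol → 0.65160 mol Si, 1.30320 mol O.
Total oxygen = 2.60717 mol. Normalization factor = 12/2.60717 = 4.60269.
Si per 12 O = 0.65160 × 4.60269 = 2.999.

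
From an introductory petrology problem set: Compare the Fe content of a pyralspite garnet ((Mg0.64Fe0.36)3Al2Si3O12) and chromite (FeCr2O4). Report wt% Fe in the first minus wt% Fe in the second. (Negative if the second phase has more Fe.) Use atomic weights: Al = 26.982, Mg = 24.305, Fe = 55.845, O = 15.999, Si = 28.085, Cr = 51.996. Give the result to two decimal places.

M((Mg0.64Fe0.36)3Al2Si3O12) = 437.185 g/mol, so wt% Fe = 60.313/437.185 × 100 = 13.80%.
M(FeCr2O4) = 223.833 g/mol, so wt% Fe = 55.845/223.833 × 100 = 24.95%.
13.80 − 24.95 = -11.15 pp.

-11.15 percentage points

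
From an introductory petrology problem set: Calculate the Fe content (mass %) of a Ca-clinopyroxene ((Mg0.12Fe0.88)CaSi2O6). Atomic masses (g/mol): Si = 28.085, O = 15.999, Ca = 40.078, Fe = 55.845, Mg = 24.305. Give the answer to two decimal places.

M((Mg0.12Fe0.88)CaSi2O6) = 244.302 g/mol.
Fe contributes 0.88 × 55.845 = 49.144 g per mole.
49.144/244.302 = 0.2012 → 20.12%.

20.12 mass %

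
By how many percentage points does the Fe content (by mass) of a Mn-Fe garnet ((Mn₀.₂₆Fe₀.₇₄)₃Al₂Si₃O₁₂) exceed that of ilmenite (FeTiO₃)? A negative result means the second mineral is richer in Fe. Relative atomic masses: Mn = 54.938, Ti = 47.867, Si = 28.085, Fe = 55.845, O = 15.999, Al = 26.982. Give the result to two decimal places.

Fe in (Mn₀.₂₆Fe₀.₇₄)₃Al₂Si₃O₁₂: molar mass 497.035 g/mol; 2.22×55.845 = 123.976 g → 24.94 wt%.
Fe in FeTiO₃: molar mass 151.709 g/mol; 1×55.845 = 55.845 g → 36.81 wt%.
Difference = 24.94 − 36.81 = -11.87 percentage points.

-11.87 percentage points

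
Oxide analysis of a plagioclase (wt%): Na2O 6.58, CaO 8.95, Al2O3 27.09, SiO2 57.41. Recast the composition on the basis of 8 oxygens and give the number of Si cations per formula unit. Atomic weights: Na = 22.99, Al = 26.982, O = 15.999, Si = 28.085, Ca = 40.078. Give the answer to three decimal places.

6.58 wt% Na2O ÷ 61.979 g/mol = 0.10616 mol, giving 0.21232 Na and 0.10616 O.
8.95 wt% CaO ÷ 56.077 g/mol = 0.15960 mol, giving 0.15960 Ca and 0.15960 O.
27.09 wt% Al2O3 ÷ 101.961 g/mol = 0.26569 mol, giving 0.53138 Al and 0.79707 O.
57.41 wt% SiO2 ÷ 60.083 g/mol = 0.95551 mol, giving 0.95551 Si and 1.91102 O.
Oxygen sums to 2.97385; scaling by 8/2.97385 = 2.69012 puts the formula on 8 O.
Si: 0.95551 × 2.69012 = 2.570 atoms per formula unit.

2.570 Si apfu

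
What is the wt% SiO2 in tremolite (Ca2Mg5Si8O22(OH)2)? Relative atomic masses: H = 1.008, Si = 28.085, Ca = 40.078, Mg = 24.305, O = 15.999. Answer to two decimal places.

59.17 wt%

Formula mass = 812.353 g/mol.
8 Si → 8.0000 mol SiO2 per formula unit; M(SiO2) = 60.083, so SiO2 mass = 480.664 g.
480.664/812.353 × 100 = 59.17 wt%.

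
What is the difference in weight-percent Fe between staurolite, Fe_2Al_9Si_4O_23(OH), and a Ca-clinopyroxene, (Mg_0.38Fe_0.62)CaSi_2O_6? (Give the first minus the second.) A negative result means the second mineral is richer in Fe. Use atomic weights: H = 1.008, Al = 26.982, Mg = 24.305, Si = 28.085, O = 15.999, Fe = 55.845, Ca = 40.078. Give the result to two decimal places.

-1.55 percentage points

Fe in Fe_2Al_9Si_4O_23(OH): molar mass 851.852 g/mol; 2×55.845 = 111.690 g → 13.11 wt%.
Fe in (Mg_0.38Fe_0.62)CaSi_2O_6: molar mass 236.102 g/mol; 0.62×55.845 = 34.624 g → 14.66 wt%.
Difference = 13.11 − 14.66 = -1.55 percentage points.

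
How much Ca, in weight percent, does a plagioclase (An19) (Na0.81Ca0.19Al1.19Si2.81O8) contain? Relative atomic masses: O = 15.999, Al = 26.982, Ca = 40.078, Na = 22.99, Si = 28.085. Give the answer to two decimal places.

M(Na0.81Ca0.19Al1.19Si2.81O8) = 265.256 g/mol.
Ca contributes 0.19 × 40.078 = 7.615 g per mole.
7.615/265.256 = 0.0287 → 2.87%.

2.87 weight percent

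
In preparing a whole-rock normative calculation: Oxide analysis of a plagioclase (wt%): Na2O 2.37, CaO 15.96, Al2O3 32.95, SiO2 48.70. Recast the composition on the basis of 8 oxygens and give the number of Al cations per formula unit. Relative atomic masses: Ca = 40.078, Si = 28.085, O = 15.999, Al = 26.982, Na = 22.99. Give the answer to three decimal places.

1.775 Al apfu

2.37 wt% Na2O ÷ 61.979 g/mol = 0.03824 mol, giving 0.07648 Na and 0.03824 O.
15.96 wt% CaO ÷ 56.077 g/mol = 0.28461 mol, giving 0.28461 Ca and 0.28461 O.
32.95 wt% Al2O3 ÷ 101.961 g/mol = 0.32316 mol, giving 0.64632 Al and 0.96948 O.
48.70 wt% SiO2 ÷ 60.083 g/mol = 0.81055 mol, giving 0.81055 Si and 1.62110 O.
Oxygen sums to 2.91343; scaling by 8/2.91343 = 2.74590 puts the formula on 8 O.
Al: 0.64632 × 2.74590 = 1.775 atoms per formula unit.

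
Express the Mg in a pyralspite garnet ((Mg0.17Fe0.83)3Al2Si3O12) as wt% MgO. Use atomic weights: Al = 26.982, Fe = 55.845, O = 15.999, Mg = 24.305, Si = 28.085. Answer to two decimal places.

4.27 wt%

Molar mass of (Mg0.17Fe0.83)3Al2Si3O12 = 0.51×24.305 + 2.49×55.845 + 2×26.982 + 3×28.085 + 12×15.999 = 481.657 g/mol.
Each formula unit contains 0.51 Mg, equivalent to 0.51/1 = 0.5100 mol MgO.
M(MgO) = 1×24.305 + 1×15.999 = 40.304 g/mol.
Mass of MgO per formula unit = 0.5100 × 40.304 = 20.555 g.
MgO wt% = 20.555 / 481.657 × 100 = 4.27%.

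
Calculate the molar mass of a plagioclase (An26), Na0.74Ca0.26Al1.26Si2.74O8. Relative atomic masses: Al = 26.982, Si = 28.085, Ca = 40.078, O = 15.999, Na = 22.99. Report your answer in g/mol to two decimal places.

266.38 g/mol

Na: 0.74 × 22.99 = 17.0126
Ca: 0.26 × 40.078 = 10.4203
Al: 1.26 × 26.982 = 33.9973
Si: 2.74 × 28.085 = 76.9529
O: 8 × 15.999 = 127.9920
Summing the contributions gives the formula mass.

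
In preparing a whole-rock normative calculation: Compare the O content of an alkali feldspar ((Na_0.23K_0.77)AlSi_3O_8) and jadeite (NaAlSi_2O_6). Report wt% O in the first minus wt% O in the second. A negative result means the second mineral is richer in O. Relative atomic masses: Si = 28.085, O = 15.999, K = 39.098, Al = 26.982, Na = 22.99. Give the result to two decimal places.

-0.88 percentage points

O in (Na_0.23K_0.77)AlSi_3O_8: molar mass 274.622 g/mol; 8×15.999 = 127.992 g → 46.61 wt%.
O in NaAlSi_2O_6: molar mass 202.136 g/mol; 6×15.999 = 95.994 g → 47.49 wt%.
Difference = 46.61 − 47.49 = -0.88 percentage points.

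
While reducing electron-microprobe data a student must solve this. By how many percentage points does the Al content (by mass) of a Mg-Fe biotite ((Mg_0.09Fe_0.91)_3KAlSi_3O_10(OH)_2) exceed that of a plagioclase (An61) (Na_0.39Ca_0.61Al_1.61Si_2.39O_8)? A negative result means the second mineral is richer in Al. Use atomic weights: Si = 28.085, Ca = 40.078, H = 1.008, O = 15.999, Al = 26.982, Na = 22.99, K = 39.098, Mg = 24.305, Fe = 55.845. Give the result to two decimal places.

Al in (Mg_0.09Fe_0.91)_3KAlSi_3O_10(OH)_2: molar mass 503.358 g/mol; 1×26.982 = 26.982 g → 5.36 wt%.
Al in Na_0.39Ca_0.61Al_1.61Si_2.39O_8: molar mass 271.970 g/mol; 1.61×26.982 = 43.441 g → 15.97 wt%.
Difference = 5.36 − 15.97 = -10.61 percentage points.

-10.61 percentage points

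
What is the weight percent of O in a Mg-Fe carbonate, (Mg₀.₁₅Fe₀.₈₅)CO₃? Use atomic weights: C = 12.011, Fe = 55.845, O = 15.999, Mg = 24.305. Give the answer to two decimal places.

43.19 weight percent

M((Mg₀.₁₅Fe₀.₈₅)CO₃) = 111.122 g/mol.
O contributes 3 × 15.999 = 47.997 g per mole.
47.997/111.122 = 0.4319 → 43.19%.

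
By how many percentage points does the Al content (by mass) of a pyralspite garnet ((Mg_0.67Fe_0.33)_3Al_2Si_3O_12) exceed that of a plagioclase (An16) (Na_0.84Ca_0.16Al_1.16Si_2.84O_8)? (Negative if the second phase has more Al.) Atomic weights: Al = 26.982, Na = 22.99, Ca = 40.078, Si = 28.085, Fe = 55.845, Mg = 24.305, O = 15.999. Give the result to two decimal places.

M((Mg_0.67Fe_0.33)_3Al_2Si_3O_12) = 434.347 g/mol, so wt% Al = 53.964/434.347 × 100 = 12.42%.
M(Na_0.84Ca_0.16Al_1.16Si_2.84O_8) = 264.777 g/mol, so wt% Al = 31.299/264.777 × 100 = 11.82%.
12.42 − 11.82 = 0.60 pp.

0.60 percentage points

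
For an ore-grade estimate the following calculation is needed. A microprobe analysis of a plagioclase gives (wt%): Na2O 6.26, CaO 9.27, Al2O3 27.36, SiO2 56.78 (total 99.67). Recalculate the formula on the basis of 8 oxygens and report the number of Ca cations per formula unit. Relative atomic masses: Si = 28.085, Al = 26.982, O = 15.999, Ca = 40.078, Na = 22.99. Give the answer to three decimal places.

Na2O (M=61.979): mol = 0.10100; Na = 0.20200, O = 0.10100.
CaO (M=56.077): mol = 0.16531; Ca = 0.16531, O = 0.16531.
Al2O3 (M=101.961): mol = 0.26834; Al = 0.53668, O = 0.80502.
SiO2 (M=60.083): mol = 0.94503; Si = 0.94503, O = 1.89006.
ΣO = 2.96139; factor = 8/ΣO = 2.70143.
Ca apfu = 0.16531 × 2.70143 = 0.447.

0.447 Ca apfu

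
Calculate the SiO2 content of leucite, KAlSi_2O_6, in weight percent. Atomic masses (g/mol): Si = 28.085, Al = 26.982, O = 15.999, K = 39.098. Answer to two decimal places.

Formula mass = 218.244 g/mol.
2 Si → 2.0000 mol SiO2 per formula unit; M(SiO2) = 60.083, so SiO2 mass = 120.166 g.
120.166/218.244 × 100 = 55.06 wt%.

55.06 wt%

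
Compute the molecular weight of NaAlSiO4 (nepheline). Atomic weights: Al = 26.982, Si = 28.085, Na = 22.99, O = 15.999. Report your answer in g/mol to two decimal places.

M = 1×22.99 + 1×26.982 + 1×28.085 + 4×15.999

142.05 g/mol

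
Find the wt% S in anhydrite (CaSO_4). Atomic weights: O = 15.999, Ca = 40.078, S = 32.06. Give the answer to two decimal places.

Molar mass of CaSO_4: 1·40.078 + 1·32.06 + 4·15.999 = 136.134 g/mol.
Mass of S per formula unit: 1 × 32.06 = 32.060 g.
Weight fraction S = 32.060 / 136.134 = 0.2355.

23.55 weight percent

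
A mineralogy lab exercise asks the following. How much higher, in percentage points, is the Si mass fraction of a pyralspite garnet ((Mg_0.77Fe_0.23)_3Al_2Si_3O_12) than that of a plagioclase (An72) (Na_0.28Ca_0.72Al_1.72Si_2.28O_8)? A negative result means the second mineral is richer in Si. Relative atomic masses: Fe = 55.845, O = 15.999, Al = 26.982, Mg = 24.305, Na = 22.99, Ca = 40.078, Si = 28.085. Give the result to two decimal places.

Si in (Mg_0.77Fe_0.23)_3Al_2Si_3O_12: molar mass 424.885 g/mol; 3×28.085 = 84.255 g → 19.83 wt%.
Si in Na_0.28Ca_0.72Al_1.72Si_2.28O_8: molar mass 273.728 g/mol; 2.28×28.085 = 64.034 g → 23.39 wt%.
Difference = 19.83 − 23.39 = -3.56 percentage points.

-3.56 percentage points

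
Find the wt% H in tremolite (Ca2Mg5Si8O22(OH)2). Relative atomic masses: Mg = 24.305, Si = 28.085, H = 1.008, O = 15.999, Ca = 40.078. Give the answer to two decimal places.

0.25 wt%

Formula mass = 2×40.078 + 5×24.305 + 8×28.085 + 24×15.999 + 2×1.008 = 812.353 g/mol, of which 2.016 g is H.
So H makes up 2.016/812.353 = 0.0025 of the mass, i.e. 0.25%.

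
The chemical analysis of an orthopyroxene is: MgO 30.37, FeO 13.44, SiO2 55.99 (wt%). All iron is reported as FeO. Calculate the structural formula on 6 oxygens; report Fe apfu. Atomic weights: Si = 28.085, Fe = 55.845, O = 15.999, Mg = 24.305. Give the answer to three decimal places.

MgO (M=40.304): mol = 0.75352; Mg = 0.75352, O = 0.75352.
FeO (M=71.844): mol = 0.18707; Fe = 0.18707, O = 0.18707.
SiO2 (M=60.083): mol = 0.93188; Si = 0.93188, O = 1.86376.
ΣO = 2.80435; factor = 6/ΣO = 2.13953.
Fe apfu = 0.18707 × 2.13953 = 0.400.

0.400 Fe apfu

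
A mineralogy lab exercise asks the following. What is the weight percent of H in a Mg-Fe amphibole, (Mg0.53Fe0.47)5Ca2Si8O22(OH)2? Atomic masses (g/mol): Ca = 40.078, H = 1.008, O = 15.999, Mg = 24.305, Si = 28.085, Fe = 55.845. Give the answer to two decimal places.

Formula mass = 2.65*24.305 + 2.35*55.845 + 2*40.078 + 8*28.085 + 24*15.999 + 2*1.008 = 886.472 g/mol, of which 2.016 g is H.
So H makes up 2.016/886.472 = 0.0023 of the mass, i.e. 0.23%.

0.23 mass %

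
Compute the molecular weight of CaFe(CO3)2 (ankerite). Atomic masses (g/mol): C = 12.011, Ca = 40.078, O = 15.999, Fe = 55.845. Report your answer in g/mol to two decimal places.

Ca: 1 × 40.078 = 40.0780
Fe: 1 × 55.845 = 55.8450
C: 2 × 12.011 = 24.0220
O: 6 × 15.999 = 95.9940
Summing the contributions gives the formula mass.

215.94 g/mol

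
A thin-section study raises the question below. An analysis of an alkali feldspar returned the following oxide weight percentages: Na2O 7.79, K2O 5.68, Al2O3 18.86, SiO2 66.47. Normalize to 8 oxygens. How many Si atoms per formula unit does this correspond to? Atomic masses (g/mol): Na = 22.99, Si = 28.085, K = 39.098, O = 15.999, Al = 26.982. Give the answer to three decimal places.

Na2O (M=61.979): mol = 0.12569; Na = 0.25138, O = 0.12569.
K2O (M=94.195): mol = 0.06030; K = 0.12060, O = 0.06030.
Al2O3 (M=101.961): mol = 0.18497; Al = 0.36994, O = 0.55491.
SiO2 (M=60.083): mol = 1.10630; Si = 1.10630, O = 2.21260.
ΣO = 2.95350; factor = 8/ΣO = 2.70865.
Si apfu = 1.10630 × 2.70865 = 2.997.

2.997 Si apfu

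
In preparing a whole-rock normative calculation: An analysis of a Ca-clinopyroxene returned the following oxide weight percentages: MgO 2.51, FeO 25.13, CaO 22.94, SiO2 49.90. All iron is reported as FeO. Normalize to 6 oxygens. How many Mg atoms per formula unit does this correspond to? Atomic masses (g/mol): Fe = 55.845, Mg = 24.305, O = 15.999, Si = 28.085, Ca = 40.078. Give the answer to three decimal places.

0.151 Mg apfu

MgO (M=40.304): mol = 0.06228; Mg = 0.06228, O = 0.06228.
FeO (M=71.844): mol = 0.34979; Fe = 0.34979, O = 0.34979.
CaO (M=56.077): mol = 0.40908; Ca = 0.40908, O = 0.40908.
SiO2 (M=60.083): mol = 0.83052; Si = 0.83052, O = 1.66104.
ΣO = 2.48219; factor = 6/ΣO = 2.41722.
Mg apfu = 0.06228 × 2.41722 = 0.151.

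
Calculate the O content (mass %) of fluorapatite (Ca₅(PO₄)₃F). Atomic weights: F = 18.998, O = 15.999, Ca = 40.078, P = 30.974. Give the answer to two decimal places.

38.07 mass %

M(Ca₅(PO₄)₃F) = 504.298 g/mol.
O contributes 12 × 15.999 = 191.988 g per mole.
191.988/504.298 = 0.3807 → 38.07%.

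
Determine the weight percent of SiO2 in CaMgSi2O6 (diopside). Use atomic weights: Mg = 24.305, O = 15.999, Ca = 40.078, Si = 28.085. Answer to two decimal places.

Molar mass of CaMgSi2O6 = 1×40.078 + 1×24.305 + 2×28.085 + 6×15.999 = 216.547 g/mol.
Each formula unit contains 2 Si, equivalent to 2/1 = 2.0000 mol SiO2.
M(SiO2) = 1×28.085 + 2×15.999 = 60.083 g/mol.
Mass of SiO2 per formula unit = 2.0000 × 60.083 = 120.166 g.
SiO2 wt% = 120.166 / 216.547 × 100 = 55.49%.

55.49 wt%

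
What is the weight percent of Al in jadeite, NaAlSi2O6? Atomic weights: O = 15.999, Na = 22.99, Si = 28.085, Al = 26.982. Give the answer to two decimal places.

13.35 wt%

Molar mass of NaAlSi2O6: 1*22.99 + 1*26.982 + 2*28.085 + 6*15.999 = 202.136 g/mol.
Mass of Al per formula unit: 1 × 26.982 = 26.982 g.
Weight fraction Al = 26.982 / 202.136 = 0.1335.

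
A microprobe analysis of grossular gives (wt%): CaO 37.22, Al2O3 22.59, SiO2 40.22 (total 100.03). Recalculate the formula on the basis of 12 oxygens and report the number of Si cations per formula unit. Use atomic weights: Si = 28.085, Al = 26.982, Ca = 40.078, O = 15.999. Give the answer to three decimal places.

3.012 Si apfu

CaO (M=56.077): mol = 0.66373; Ca = 0.66373, O = 0.66373.
Al2O3 (M=101.961): mol = 0.22156; Al = 0.44312, O = 0.66468.
SiO2 (M=60.083): mol = 0.66941; Si = 0.66941, O = 1.33882.
ΣO = 2.66723; factor = 12/ΣO = 4.49905.
Si apfu = 0.66941 × 4.49905 = 3.012.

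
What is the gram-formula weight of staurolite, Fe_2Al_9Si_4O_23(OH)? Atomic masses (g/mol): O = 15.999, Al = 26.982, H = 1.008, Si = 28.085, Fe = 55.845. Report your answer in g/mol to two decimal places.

851.85 g/mol

Fe: 2 × 55.845 = 111.6900
Al: 9 × 26.982 = 242.8380
Si: 4 × 28.085 = 112.3400
O: 24 × 15.999 = 383.9760
H: 1 × 1.008 = 1.0080
Summing the contributions gives the formula mass.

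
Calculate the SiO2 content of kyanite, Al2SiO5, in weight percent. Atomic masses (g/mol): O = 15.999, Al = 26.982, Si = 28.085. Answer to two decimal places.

37.08 wt%

M(Al2SiO5) = 162.044 g/mol; M(SiO2) = 60.083 g/mol.
Moles SiO2 per formula unit = 1 Si ÷ 1 = 1.0000.
SiO2 fraction = (1.0000 × 60.083) / 162.044 = 60.083/162.044 = 0.3708.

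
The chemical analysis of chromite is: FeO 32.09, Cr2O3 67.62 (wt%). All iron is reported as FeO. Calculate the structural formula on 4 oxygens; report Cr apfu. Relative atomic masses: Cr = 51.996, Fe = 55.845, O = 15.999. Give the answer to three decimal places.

1.998 Cr apfu

32.09 wt% FeO ÷ 71.844 g/mol = 0.44666 mol, giving 0.44666 Fe and 0.44666 O.
67.62 wt% Cr2O3 ÷ 151.989 g/mol = 0.44490 mol, giving 0.88980 Cr and 1.33470 O.
Oxygen sums to 1.78136; scaling by 4/1.78136 = 2.24548 puts the formula on 4 O.
Cr: 0.88980 × 2.24548 = 1.998 atoms per formula unit.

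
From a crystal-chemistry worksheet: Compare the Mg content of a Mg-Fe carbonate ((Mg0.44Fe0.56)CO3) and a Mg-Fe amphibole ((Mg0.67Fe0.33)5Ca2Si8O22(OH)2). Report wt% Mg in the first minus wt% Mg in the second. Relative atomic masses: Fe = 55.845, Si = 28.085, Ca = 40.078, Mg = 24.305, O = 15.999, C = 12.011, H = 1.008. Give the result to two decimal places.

1.07 percentage points

First mineral: 10.694 g Mg in 101.975 g formula = 10.49 wt% Mg.
Second mineral: 81.422 g Mg in 864.394 g formula = 9.42 wt% Mg.
10.49% − 9.42% gives a difference of 1.07 percentage points.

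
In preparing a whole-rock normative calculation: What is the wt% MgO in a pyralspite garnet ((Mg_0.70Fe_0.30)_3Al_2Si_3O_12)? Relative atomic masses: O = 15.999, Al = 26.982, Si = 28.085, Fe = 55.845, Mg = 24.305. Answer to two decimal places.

Molar mass of (Mg_0.70Fe_0.30)_3Al_2Si_3O_12 = 2.10×24.305 + 0.90×55.845 + 2×26.982 + 3×28.085 + 12×15.999 = 431.508 g/mol.
Each formula unit contains 2.10 Mg, equivalent to 2.10/1 = 2.1000 mol MgO.
M(MgO) = 1×24.305 + 1×15.999 = 40.304 g/mol.
Mass of MgO per formula unit = 2.1000 × 40.304 = 84.638 g.
MgO wt% = 84.638 / 431.508 × 100 = 19.61%.

19.61 wt%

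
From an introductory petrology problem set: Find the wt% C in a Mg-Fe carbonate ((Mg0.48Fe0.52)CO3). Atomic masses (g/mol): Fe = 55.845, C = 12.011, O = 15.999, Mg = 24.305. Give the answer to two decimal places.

11.93 weight percent

Molar mass of (Mg0.48Fe0.52)CO3: 0.48*24.305 + 0.52*55.845 + 1*12.011 + 3*15.999 = 100.714 g/mol.
Mass of C per formula unit: 1 × 12.011 = 12.011 g.
Weight fraction C = 12.011 / 100.714 = 0.1193.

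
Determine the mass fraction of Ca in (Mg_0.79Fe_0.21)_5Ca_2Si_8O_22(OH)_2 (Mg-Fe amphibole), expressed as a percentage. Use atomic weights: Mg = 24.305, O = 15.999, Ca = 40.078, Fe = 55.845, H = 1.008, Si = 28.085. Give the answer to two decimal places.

9.48 mass %

M((Mg_0.79Fe_0.21)_5Ca_2Si_8O_22(OH)_2) = 845.470 g/mol.
Ca contributes 2 × 40.078 = 80.156 g per mole.
80.156/845.470 = 0.0948 → 9.48%.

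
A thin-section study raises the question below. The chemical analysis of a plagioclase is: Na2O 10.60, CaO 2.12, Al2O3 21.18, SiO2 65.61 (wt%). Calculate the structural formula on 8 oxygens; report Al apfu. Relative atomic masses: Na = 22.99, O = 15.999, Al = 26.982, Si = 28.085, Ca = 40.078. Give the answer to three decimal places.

1.102 Al apfu

10.60 wt% Na2O ÷ 61.979 g/mol = 0.17103 mol, giving 0.34206 Na and 0.17103 O.
2.12 wt% CaO ÷ 56.077 g/mol = 0.03781 mol, giving 0.03781 Ca and 0.03781 O.
21.18 wt% Al2O3 ÷ 101.961 g/mol = 0.20773 mol, giving 0.41546 Al and 0.62319 O.
65.61 wt% SiO2 ÷ 60.083 g/mol = 1.09199 mol, giving 1.09199 Si and 2.18398 O.
Oxygen sums to 3.01601; scaling by 8/3.01601 = 2.65251 puts the formula on 8 O.
Al: 0.41546 × 2.65251 = 1.102 atoms per formula unit.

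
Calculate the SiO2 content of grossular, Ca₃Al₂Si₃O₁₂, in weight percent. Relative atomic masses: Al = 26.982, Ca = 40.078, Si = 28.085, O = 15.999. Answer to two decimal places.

40.02 wt%

Formula mass = 450.441 g/mol.
3 Si → 3.0000 mol SiO2 per formula unit; M(SiO2) = 60.083, so SiO2 mass = 180.249 g.
180.249/450.441 × 100 = 40.02 wt%.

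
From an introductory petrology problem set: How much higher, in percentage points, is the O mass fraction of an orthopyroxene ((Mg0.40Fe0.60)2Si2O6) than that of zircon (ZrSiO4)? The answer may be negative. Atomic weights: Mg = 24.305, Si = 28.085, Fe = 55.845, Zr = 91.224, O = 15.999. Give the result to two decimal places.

M((Mg0.40Fe0.60)2Si2O6) = 238.622 g/mol, so wt% O = 95.994/238.622 × 100 = 40.23%.
M(ZrSiO4) = 183.305 g/mol, so wt% O = 63.996/183.305 × 100 = 34.91%.
40.23 − 34.91 = 5.32 pp.

5.32 percentage points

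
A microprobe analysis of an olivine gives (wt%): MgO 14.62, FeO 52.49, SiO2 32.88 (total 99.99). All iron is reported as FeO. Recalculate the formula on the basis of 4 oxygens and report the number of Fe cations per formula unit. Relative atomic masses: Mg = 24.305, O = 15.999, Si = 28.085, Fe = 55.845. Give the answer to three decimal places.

1.336 Fe apfu

MgO: 14.62/40.304 = 0.36274 mol → 0.36274 mol Mg, 0.36274 mol O.
FeO: 52.49/71.844 = 0.73061 mol → 0.73061 mol Fe, 0.73061 mol O.
SiO2: 32.88/60.083 = 0.54724 mol → 0.54724 mol Si, 1.09448 mol O.
Total oxygen = 2.18783 mol. Normalization factor = 4/2.18783 = 1.82830.
Fe per 4 O = 0.73061 × 1.82830 = 1.336.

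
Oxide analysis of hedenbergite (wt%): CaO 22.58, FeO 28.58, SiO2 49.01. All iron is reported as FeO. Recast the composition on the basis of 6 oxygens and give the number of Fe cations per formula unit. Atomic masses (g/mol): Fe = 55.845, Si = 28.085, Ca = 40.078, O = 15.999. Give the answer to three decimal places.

0.981 Fe apfu

CaO: 22.58/56.077 = 0.40266 mol → 0.40266 mol Ca, 0.40266 mol O.
FeO: 28.58/71.844 = 0.39781 mol → 0.39781 mol Fe, 0.39781 mol O.
SiO2: 49.01/60.083 = 0.81570 mol → 0.81570 mol Si, 1.63140 mol O.
Total oxygen = 2.43187 mol. Normalization factor = 6/2.43187 = 2.46724.
Fe per 6 O = 0.39781 × 2.46724 = 0.981.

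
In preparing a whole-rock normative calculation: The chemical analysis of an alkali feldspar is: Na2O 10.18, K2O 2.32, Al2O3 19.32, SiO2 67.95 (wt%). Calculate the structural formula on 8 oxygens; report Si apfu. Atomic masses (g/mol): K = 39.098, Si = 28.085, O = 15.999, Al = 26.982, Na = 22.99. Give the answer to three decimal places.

Na2O (M=61.979): mol = 0.16425; Na = 0.32850, O = 0.16425.
K2O (M=94.195): mol = 0.02463; K = 0.04926, O = 0.02463.
Al2O3 (M=101.961): mol = 0.18948; Al = 0.37896, O = 0.56844.
SiO2 (M=60.083): mol = 1.13094; Si = 1.13094, O = 2.26188.
ΣO = 3.01920; factor = 8/ΣO = 2.64971.
Si apfu = 1.13094 × 2.64971 = 2.997.

2.997 Si apfu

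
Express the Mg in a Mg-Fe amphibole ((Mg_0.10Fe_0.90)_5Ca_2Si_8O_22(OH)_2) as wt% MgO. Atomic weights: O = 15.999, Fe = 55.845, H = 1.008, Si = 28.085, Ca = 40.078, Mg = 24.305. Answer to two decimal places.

2.11 wt%

Formula mass = 954.283 g/mol.
0.50 Mg → 0.5000 mol MgO per formula unit; M(MgO) = 40.304, so MgO mass = 20.152 g.
20.152/954.283 × 100 = 2.11 wt%.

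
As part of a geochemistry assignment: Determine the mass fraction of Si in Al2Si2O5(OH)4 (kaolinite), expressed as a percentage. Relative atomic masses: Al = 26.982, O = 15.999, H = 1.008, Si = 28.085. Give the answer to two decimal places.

21.76 mass %

Formula mass = 2×26.982 + 2×28.085 + 9×15.999 + 4×1.008 = 258.157 g/mol, of which 56.170 g is Si.
So Si makes up 56.170/258.157 = 0.2176 of the mass, i.e. 21.76%.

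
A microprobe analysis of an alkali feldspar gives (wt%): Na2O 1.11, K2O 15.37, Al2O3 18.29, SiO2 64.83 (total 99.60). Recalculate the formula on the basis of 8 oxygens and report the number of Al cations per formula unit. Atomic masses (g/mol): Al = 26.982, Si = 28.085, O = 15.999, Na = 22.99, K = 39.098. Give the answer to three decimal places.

1.11 wt% Na2O ÷ 61.979 g/mol = 0.01791 mol, giving 0.03582 Na and 0.01791 O.
15.37 wt% K2O ÷ 94.195 g/mol = 0.16317 mol, giving 0.32634 K and 0.16317 O.
18.29 wt% Al2O3 ÷ 101.961 g/mol = 0.17938 mol, giving 0.35876 Al and 0.53814 O.
64.83 wt% SiO2 ÷ 60.083 g/mol = 1.07901 mol, giving 1.07901 Si and 2.15802 O.
Oxygen sums to 2.87724; scaling by 8/2.87724 = 2.78044 puts the formula on 8 O.
Al: 0.35876 × 2.78044 = 0.998 atoms per formula unit.

0.998 Al apfu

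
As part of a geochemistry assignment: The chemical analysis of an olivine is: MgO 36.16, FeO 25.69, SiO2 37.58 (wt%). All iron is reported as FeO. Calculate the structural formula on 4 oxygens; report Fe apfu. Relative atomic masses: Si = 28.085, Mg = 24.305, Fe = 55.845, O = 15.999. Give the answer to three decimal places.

36.16 wt% MgO ÷ 40.304 g/mol = 0.89718 mol, giving 0.89718 Mg and 0.89718 O.
25.69 wt% FeO ÷ 71.844 g/mol = 0.35758 mol, giving 0.35758 Fe and 0.35758 O.
37.58 wt% SiO2 ÷ 60.083 g/mol = 0.62547 mol, giving 0.62547 Si and 1.25094 O.
Oxygen sums to 2.50570; scaling by 4/2.50570 = 1.59636 puts the formula on 4 O.
Fe: 0.35758 × 1.59636 = 0.571 atoms per formula unit.

0.571 Fe apfu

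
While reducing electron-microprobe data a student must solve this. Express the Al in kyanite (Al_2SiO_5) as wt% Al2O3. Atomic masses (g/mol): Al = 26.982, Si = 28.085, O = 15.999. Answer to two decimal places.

Formula mass = 162.044 g/mol.
2 Al → 1.0000 mol Al2O3 per formula unit; M(Al2O3) = 101.961, so Al2O3 mass = 101.961 g.
101.961/162.044 × 100 = 62.92 wt%.

62.92 wt%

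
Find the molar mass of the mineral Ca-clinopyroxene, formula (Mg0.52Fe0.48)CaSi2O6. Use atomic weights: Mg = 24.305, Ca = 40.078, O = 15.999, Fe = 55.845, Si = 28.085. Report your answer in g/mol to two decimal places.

231.69 g/mol

M = 0.52×24.305 + 0.48×55.845 + 1×40.078 + 2×28.085 + 6×15.999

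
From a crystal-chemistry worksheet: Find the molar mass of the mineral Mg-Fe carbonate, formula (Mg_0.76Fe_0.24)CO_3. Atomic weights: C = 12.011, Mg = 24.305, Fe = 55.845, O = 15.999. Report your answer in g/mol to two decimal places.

M = 0.76(24.305) + 0.24(55.845) + 1(12.011) + 3(15.999)

91.88 g/mol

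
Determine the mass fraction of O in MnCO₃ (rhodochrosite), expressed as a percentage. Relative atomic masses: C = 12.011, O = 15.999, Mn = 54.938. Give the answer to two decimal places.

41.76 weight percent

M(MnCO₃) = 114.946 g/mol.
O contributes 3 × 15.999 = 47.997 g per mole.
47.997/114.946 = 0.4176 → 41.76%.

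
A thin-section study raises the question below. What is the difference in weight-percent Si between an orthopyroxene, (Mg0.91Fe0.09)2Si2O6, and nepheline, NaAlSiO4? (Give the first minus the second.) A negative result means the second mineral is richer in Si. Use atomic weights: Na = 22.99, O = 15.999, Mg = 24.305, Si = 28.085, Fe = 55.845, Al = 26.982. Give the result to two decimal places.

First mineral: 56.170 g Si in 206.451 g formula = 27.21 wt% Si.
Second mineral: 28.085 g Si in 142.053 g formula = 19.77 wt% Si.
27.21% − 19.77% gives a difference of 7.44 percentage points.

7.44 percentage points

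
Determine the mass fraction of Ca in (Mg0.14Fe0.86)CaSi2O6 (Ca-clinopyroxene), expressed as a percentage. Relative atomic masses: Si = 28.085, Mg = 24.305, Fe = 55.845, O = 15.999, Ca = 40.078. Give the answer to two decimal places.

Molar mass of (Mg0.14Fe0.86)CaSi2O6: 0.14*24.305 + 0.86*55.845 + 1*40.078 + 2*28.085 + 6*15.999 = 243.671 g/mol.
Mass of Ca per formula unit: 1 × 40.078 = 40.078 g.
Weight fraction Ca = 40.078 / 243.671 = 0.1645.

16.45 weight percent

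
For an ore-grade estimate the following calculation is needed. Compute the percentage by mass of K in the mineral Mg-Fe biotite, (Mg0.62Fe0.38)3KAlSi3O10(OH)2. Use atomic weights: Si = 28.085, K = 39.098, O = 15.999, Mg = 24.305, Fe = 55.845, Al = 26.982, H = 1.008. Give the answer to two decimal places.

M((Mg0.62Fe0.38)3KAlSi3O10(OH)2) = 453.210 g/mol.
K contributes 1 × 39.098 = 39.098 g per mole.
39.098/453.210 = 0.0863 → 8.63%.

8.63 mass %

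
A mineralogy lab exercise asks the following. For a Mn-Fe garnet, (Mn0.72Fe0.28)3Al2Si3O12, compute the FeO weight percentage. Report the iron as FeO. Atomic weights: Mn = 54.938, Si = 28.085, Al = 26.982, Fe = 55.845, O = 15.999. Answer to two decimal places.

Molar mass of (Mn0.72Fe0.28)3Al2Si3O12 = 2.16*54.938 + 0.84*55.845 + 2*26.982 + 3*28.085 + 12*15.999 = 495.783 g/mol.
Each formula unit contains 0.84 Fe, equivalent to 0.84/1 = 0.8400 mol FeO.
M(FeO) = 1×55.845 + 1×15.999 = 71.844 g/mol.
Mass of FeO per formula unit = 0.8400 × 71.844 = 60.349 g.
FeO wt% = 60.349 / 495.783 × 100 = 12.17%.

12.17 wt%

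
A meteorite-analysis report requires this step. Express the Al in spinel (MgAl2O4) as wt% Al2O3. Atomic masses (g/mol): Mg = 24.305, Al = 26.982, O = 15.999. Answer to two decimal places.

Molar mass of MgAl2O4 = 1·24.305 + 2·26.982 + 4·15.999 = 142.265 g/mol.
Each formula unit contains 2 Al, equivalent to 2/2 = 1.0000 mol Al2O3.
M(Al2O3) = 2×26.982 + 3×15.999 = 101.961 g/mol.
Mass of Al2O3 per formula unit = 1.0000 × 101.961 = 101.961 g.
Al2O3 wt% = 101.961 / 142.265 × 100 = 71.67%.

71.67 wt%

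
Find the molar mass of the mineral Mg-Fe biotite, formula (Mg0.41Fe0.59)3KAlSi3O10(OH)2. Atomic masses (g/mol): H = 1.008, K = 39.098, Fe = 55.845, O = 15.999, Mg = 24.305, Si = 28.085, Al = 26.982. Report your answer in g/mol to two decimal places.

M = 1.23×24.305 + 1.77×55.845 + 1×39.098 + 1×26.982 + 3×28.085 + 12×15.999 + 2×1.008

473.08 g/mol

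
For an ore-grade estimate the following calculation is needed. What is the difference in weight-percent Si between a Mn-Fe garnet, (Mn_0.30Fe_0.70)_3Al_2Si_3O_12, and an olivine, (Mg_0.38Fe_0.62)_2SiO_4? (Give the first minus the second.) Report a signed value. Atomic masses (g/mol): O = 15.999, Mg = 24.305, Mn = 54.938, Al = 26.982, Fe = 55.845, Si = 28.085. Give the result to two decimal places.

1.34 percentage points

M((Mn_0.30Fe_0.70)_3Al_2Si_3O_12) = 496.926 g/mol, so wt% Si = 84.255/496.926 × 100 = 16.96%.
M((Mg_0.38Fe_0.62)_2SiO_4) = 179.801 g/mol, so wt% Si = 28.085/179.801 × 100 = 15.62%.
16.96 − 15.62 = 1.34 pp.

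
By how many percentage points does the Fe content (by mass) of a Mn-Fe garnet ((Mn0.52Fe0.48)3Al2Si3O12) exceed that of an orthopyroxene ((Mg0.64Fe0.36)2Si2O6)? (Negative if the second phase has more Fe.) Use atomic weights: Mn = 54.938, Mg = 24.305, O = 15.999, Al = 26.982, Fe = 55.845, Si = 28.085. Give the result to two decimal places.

-1.79 percentage points

M((Mn0.52Fe0.48)3Al2Si3O12) = 496.327 g/mol, so wt% Fe = 80.417/496.327 × 100 = 16.20%.
M((Mg0.64Fe0.36)2Si2O6) = 223.483 g/mol, so wt% Fe = 40.208/223.483 × 100 = 17.99%.
16.20 − 17.99 = -1.79 pp.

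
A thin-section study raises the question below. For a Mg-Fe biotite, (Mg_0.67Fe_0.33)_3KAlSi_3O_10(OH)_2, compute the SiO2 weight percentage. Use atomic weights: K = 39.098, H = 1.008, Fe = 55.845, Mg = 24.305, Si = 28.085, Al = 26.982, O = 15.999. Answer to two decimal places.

40.19 wt%

Molar mass of (Mg_0.67Fe_0.33)_3KAlSi_3O_10(OH)_2 = 2.01·24.305 + 0.99·55.845 + 1·39.098 + 1·26.982 + 3·28.085 + 12·15.999 + 2·1.008 = 448.479 g/mol.
Each formula unit contains 3 Si, equivalent to 3/1 = 3.0000 mol SiO2.
M(SiO2) = 1×28.085 + 2×15.999 = 60.083 g/mol.
Mass of SiO2 per formula unit = 3.0000 × 60.083 = 180.249 g.
SiO2 wt% = 180.249 / 448.479 × 100 = 40.19%.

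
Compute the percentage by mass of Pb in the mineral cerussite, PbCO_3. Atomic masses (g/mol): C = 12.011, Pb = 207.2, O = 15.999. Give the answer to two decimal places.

77.54 mass %

Formula mass = 1*207.2 + 1*12.011 + 3*15.999 = 267.208 g/mol, of which 207.200 g is Pb.
So Pb makes up 207.200/267.208 = 0.7754 of the mass, i.e. 77.54%.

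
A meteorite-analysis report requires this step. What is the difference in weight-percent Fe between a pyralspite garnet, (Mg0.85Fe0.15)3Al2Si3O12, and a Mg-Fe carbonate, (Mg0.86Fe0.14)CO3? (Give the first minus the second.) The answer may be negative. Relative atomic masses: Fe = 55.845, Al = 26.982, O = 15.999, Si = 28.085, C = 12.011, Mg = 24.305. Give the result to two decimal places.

-2.79 percentage points

M((Mg0.85Fe0.15)3Al2Si3O12) = 417.315 g/mol, so wt% Fe = 25.130/417.315 × 100 = 6.02%.
M((Mg0.86Fe0.14)CO3) = 88.729 g/mol, so wt% Fe = 7.818/88.729 × 100 = 8.81%.
6.02 − 8.81 = -2.79 pp.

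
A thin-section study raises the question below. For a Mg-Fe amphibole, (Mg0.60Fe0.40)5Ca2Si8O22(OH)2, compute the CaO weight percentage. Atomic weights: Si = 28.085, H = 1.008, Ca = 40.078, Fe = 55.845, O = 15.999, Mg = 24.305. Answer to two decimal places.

12.81 wt%

Molar mass of (Mg0.60Fe0.40)5Ca2Si8O22(OH)2 = 3*24.305 + 2*55.845 + 2*40.078 + 8*28.085 + 24*15.999 + 2*1.008 = 875.433 g/mol.
Each formula unit contains 2 Ca, equivalent to 2/1 = 2.0000 mol CaO.
M(CaO) = 1×40.078 + 1×15.999 = 56.077 g/mol.
Mass of CaO per formula unit = 2.0000 × 56.077 = 112.154 g.
CaO wt% = 112.154 / 875.433 × 100 = 12.81%.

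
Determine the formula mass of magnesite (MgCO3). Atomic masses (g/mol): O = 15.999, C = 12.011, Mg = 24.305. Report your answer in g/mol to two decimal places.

M = 1(24.305) + 1(12.011) + 3(15.999)

84.31 g/mol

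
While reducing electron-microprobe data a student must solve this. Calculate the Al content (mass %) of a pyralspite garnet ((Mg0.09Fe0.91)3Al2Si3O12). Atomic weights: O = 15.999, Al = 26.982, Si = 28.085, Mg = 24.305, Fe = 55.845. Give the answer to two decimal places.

M((Mg0.09Fe0.91)3Al2Si3O12) = 489.226 g/mol.
Al contributes 2 × 26.982 = 53.964 g per mole.
53.964/489.226 = 0.1103 → 11.03%.

11.03 mass %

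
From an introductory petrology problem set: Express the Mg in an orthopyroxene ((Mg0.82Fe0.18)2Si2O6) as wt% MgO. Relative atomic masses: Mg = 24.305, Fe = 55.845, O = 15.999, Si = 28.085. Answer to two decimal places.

M((Mg0.82Fe0.18)2Si2O6) = 212.128 g/mol; M(MgO) = 40.304 g/mol.
Moles MgO per formula unit = 1.64 Mg ÷ 1 = 1.6400.
MgO fraction = (1.6400 × 40.304) / 212.128 = 66.099/212.128 = 0.3116.

31.16 wt%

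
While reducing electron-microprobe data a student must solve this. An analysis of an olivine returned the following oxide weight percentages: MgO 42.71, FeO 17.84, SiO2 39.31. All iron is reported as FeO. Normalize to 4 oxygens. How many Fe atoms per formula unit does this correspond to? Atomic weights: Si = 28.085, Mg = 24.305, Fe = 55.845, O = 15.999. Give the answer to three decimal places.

MgO (M=40.304): mol = 1.05970; Mg = 1.05970, O = 1.05970.
FeO (M=71.844): mol = 0.24832; Fe = 0.24832, O = 0.24832.
SiO2 (M=60.083): mol = 0.65426; Si = 0.65426, O = 1.30852.
ΣO = 2.61654; factor = 4/ΣO = 1.52874.
Fe apfu = 0.24832 × 1.52874 = 0.380.

0.380 Fe apfu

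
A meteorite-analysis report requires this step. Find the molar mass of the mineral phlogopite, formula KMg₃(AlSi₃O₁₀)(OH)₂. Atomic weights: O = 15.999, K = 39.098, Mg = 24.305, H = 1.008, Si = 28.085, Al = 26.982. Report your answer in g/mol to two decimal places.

The formula mass is the sum 1(39.098) + 3(24.305) + 1(26.982) + 3(28.085) + 12(15.999) + 2(1.008).

417.25 g/mol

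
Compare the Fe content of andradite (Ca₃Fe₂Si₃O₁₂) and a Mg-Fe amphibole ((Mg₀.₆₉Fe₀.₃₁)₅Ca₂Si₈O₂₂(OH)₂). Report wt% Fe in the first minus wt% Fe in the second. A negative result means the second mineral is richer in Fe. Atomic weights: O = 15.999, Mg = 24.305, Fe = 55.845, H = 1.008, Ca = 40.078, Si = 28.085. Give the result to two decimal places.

11.93 percentage points

First mineral: 111.690 g Fe in 508.167 g formula = 21.98 wt% Fe.
Second mineral: 86.560 g Fe in 861.240 g formula = 10.05 wt% Fe.
21.98% − 10.05% gives a difference of 11.93 percentage points.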